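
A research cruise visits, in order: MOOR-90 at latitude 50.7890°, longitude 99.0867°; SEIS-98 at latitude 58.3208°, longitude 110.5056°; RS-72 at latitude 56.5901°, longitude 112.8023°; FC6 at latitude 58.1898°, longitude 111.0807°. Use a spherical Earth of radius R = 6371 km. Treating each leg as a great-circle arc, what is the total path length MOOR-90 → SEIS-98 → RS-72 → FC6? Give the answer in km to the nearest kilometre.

1554 km

MOOR-90→SEIS-98: c = 0.174574 rad, d = 1112.21 km
SEIS-98→RS-72: c = 0.037109 rad, d = 236.42 km
RS-72→FC6: c = 0.032274 rad, d = 205.62 km
Total = 1112.21 + 236.42 + 205.62 = 1554.25 km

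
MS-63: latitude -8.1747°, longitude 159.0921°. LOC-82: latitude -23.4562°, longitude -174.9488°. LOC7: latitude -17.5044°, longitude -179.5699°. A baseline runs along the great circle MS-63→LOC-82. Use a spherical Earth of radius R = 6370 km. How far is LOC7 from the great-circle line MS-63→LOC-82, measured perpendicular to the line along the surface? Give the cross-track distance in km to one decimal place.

355.4 km

δ₁₃ = central angle MS-63→LOC7 = 0.397426 rad  (haversine)
θ₁₃ = bearing MS-63→LOC7 = 116.287°,  θ₁₂ = bearing MS-63→LOC-82 = 124.572°
dₓₜ = R·arcsin(sin δ₁₃ · sin(θ₁₃ − θ₁₂)) = 6370·arcsin(0.38705·sin(-8.284°)) = -355.428 km
|dₓₜ| = 355.428 km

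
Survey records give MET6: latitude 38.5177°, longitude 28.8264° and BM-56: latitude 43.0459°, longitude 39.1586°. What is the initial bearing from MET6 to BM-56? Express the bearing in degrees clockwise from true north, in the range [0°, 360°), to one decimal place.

56.6°

Δλ = 10.3322°
y = sin Δλ · cos φ₂ = 0.131074
x = cos φ₁ sin φ₂ − sin φ₁ cos φ₂ cos Δλ = 0.086330
θ = atan2(y, x) = 56.6298° → 56.6298° (mod 360°)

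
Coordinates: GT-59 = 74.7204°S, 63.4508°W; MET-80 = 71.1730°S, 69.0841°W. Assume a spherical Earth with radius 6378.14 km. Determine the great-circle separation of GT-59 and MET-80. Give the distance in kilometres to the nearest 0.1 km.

Δφ = 3.5474°,  Δλ = -5.6333°
a = sin²(Δφ/2) + cos φ₁ cos φ₂ sin²(Δλ/2) = 0.001163
c = 2·arcsin(√a) = 0.068230 rad = 3.9093°
d = R·c = 6378.14 × 0.068230 = 435.2 km

435.2 km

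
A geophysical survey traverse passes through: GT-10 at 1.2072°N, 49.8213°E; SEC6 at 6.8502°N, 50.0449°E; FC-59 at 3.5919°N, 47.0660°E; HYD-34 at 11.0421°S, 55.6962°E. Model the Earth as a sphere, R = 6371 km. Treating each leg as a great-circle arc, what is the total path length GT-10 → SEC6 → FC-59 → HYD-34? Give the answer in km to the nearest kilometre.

3005 km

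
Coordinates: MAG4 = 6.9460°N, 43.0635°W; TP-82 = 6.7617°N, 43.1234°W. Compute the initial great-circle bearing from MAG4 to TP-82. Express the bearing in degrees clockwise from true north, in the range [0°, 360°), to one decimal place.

197.9°

Δλ = -0.0599°
y = sin Δλ · cos φ₂ = -0.001038
x = cos φ₁ sin φ₂ − sin φ₁ cos φ₂ cos Δλ = -0.003217
θ = atan2(y, x) = -162.1120° → 197.8880° (mod 360°)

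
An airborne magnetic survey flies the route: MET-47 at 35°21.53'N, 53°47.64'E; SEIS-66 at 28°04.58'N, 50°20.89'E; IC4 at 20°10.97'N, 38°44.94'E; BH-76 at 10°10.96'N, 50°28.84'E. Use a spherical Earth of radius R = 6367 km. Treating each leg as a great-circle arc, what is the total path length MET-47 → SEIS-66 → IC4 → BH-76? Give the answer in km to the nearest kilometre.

MET-47: φ = +35.35883°, λ = +53.79400°
SEIS-66: φ = +28.07633°, λ = +50.34817°
IC4: φ = +20.18283°, λ = +38.74900°
BH-76: φ = +10.18267°, λ = +50.48067°
MET-47→SEIS-66: c = 0.136985 rad, d = 872.18 km
SEIS-66→IC4: c = 0.230235 rad, d = 1465.90 km
IC4→BH-76: c = 0.263404 rad, d = 1677.09 km
Total = 872.18 + 1465.90 + 1677.09 = 4015.18 km

4015 km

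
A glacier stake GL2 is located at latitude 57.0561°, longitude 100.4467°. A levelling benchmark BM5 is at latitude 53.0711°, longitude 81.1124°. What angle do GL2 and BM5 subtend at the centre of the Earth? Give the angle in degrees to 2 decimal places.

11.72°

Δφ = -3.9850°,  Δλ = -19.3343°
a = sin²(Δφ/2) + cos φ₁ cos φ₂ sin²(Δλ/2) = 0.010422
c = 2·arcsin(√a) = 0.204537 rad = 11.7191°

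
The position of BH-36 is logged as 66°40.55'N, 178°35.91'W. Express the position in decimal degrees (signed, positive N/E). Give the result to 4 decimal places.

lat: 66.6758° N → +66.6758°
lon: 178.5985° W → -178.5985°

+66.6758°, -178.5985°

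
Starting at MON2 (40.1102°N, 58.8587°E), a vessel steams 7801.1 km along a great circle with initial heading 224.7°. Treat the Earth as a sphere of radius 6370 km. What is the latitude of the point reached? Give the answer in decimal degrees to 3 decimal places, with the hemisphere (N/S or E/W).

δ = d/R = 7801.1/6370 = 1.224662 rad
φ₂ = arcsin(sin φ₁ cos δ + cos φ₁ sin δ cos θ)
   = arcsin(0.64426·0.33926 + 0.76481·0.94069·-0.71080) = -17.02619°
λ₂ = λ₁ + atan2(sin θ sin δ cos φ₁, cos δ − sin φ₁ sin φ₂) = 15.06948°

17.026°S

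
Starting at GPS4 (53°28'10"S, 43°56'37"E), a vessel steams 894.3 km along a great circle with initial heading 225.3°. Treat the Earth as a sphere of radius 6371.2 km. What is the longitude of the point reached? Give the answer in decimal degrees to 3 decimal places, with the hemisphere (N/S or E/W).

32.917°E

GPS4: φ = -53.46944°, λ = +43.94361°
δ = d/R = 894.3/6371.2 = 0.140366 rad
φ₂ = arcsin(sin φ₁ cos δ + cos φ₁ sin δ cos θ)
   = arcsin(-0.80354·0.99016 + 0.59525·0.13991·-0.70339) = -58.67307°
λ₂ = λ₁ + atan2(sin θ sin δ cos φ₁, cos δ − sin φ₁ sin φ₂) = 32.91675°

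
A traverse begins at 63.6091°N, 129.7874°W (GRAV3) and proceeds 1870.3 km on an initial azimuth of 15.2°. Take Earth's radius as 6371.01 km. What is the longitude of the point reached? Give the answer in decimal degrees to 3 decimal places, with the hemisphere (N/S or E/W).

106.389°W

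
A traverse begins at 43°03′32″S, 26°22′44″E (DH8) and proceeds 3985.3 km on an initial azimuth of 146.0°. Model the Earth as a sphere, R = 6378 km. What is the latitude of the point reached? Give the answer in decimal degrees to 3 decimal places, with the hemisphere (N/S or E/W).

65.242°S

DH8: φ = -43.05889°, λ = +26.37889°
δ = d/R = 3985.3/6378 = 0.624851 rad
φ₂ = arcsin(sin φ₁ cos δ + cos φ₁ sin δ cos θ)
   = arcsin(-0.68275·0.81105 + 0.73065·0.58498·-0.82904) = -65.24231°
λ₂ = λ₁ + atan2(sin θ sin δ cos φ₁, cos δ − sin φ₁ sin φ₂) = 77.74123°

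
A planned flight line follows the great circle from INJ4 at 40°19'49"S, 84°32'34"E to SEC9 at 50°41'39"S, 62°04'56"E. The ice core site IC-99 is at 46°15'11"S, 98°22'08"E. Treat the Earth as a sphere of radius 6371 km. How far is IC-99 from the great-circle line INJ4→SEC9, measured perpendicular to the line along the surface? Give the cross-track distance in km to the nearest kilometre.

1258 km

INJ4: φ = -40.33028°, λ = +84.54278°
SEC9: φ = -50.69417°, λ = +62.08222°
IC-99: φ = -46.25306°, λ = +98.36889°
δ₁₃ = central angle INJ4→IC-99 = 0.203385 rad  (haversine)
θ₁₃ = bearing INJ4→IC-99 = 125.104°,  θ₁₂ = bearing INJ4→SEC9 = 228.916°
dₓₜ = R·arcsin(sin δ₁₃ · sin(θ₁₃ − θ₁₂)) = 6371·arcsin(0.20199·sin(-103.812°)) = -1257.792 km
|dₓₜ| = 1257.792 km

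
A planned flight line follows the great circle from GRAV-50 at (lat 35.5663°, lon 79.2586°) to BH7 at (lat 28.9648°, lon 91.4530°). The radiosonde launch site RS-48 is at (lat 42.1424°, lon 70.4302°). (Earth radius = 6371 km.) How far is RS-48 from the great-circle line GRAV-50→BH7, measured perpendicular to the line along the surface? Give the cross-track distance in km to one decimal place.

310.9 km

δ₁₃ = central angle GRAV-50→RS-48 = 0.165872 rad  (haversine)
θ₁₃ = bearing GRAV-50→RS-48 = 316.431°,  θ₁₂ = bearing GRAV-50→BH7 = 119.246°
dₓₜ = R·arcsin(sin δ₁₃ · sin(θ₁₃ − θ₁₂)) = 6371·arcsin(0.16511·sin(197.185°)) = -310.933 km
|dₓₜ| = 310.933 km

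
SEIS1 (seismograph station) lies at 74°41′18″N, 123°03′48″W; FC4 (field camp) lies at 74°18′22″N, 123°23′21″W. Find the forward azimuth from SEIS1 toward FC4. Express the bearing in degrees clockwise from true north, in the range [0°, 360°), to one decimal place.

SEIS1: φ = +74.68833°, λ = -123.06333°
FC4: φ = +74.30611°, λ = -123.38917°
Δλ = -0.3258°
y = sin Δλ · cos φ₂ = -0.001538
x = cos φ₁ sin φ₂ − sin φ₁ cos φ₂ cos Δλ = -0.006667
θ = atan2(y, x) = -167.0071° → 192.9929° (mod 360°)

193.0°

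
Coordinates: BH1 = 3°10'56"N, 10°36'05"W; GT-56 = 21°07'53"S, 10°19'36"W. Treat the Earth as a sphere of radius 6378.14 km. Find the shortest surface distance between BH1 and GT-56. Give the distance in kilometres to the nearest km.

2707 km

BH1: φ = +3.18222°, λ = -10.60139°
GT-56: φ = -21.13139°, λ = -10.32667°
Δφ = -24.3136°,  Δλ = 0.2747°
a = sin²(Δφ/2) + cos φ₁ cos φ₂ sin²(Δλ/2) = 0.044353
c = 2·arcsin(√a) = 0.424379 rad = 24.3151°
d = R·c = 6378.14 × 0.424379 = 2706.7 km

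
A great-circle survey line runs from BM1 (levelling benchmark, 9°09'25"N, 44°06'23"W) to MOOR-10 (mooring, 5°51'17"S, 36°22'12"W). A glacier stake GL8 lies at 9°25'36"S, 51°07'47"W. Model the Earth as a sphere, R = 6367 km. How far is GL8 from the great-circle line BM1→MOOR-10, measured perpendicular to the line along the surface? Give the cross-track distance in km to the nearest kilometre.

1632 km

BM1: φ = +9.15694°, λ = -44.10639°
MOOR-10: φ = -5.85472°, λ = -36.37000°
GL8: φ = -9.42667°, λ = -51.12972°
δ₁₃ = central angle BM1→GL8 = 0.346545 rad  (haversine)
θ₁₃ = bearing BM1→GL8 = 200.802°,  θ₁₂ = bearing BM1→MOOR-10 = 152.530°
dₓₜ = R·arcsin(sin δ₁₃ · sin(θ₁₃ − θ₁₂)) = 6367·arcsin(0.33965·sin(48.272°)) = 1631.741 km
|dₓₜ| = 1631.741 km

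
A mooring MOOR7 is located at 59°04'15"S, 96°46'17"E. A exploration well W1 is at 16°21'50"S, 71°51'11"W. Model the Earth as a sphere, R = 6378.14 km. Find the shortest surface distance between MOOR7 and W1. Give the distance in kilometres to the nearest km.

MOOR7: φ = -59.07083°, λ = +96.77139°
W1: φ = -16.36389°, λ = -71.85306°
Δφ = 42.7069°,  Δλ = -168.6244°
a = sin²(Δφ/2) + cos φ₁ cos φ₂ sin²(Δλ/2) = 0.620897
c = 2·arcsin(√a) = 1.815012 rad = 103.9925°
d = R·c = 6378.14 × 1.815012 = 11576.4 km

11576 km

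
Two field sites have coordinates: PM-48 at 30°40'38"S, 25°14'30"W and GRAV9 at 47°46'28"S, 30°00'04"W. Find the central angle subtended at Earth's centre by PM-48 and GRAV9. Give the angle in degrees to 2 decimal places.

PM-48: φ = -30.67722°, λ = -25.24167°
GRAV9: φ = -47.77444°, λ = -30.00111°
Δφ = -17.0972°,  Δλ = -4.7594°
a = sin²(Δφ/2) + cos φ₁ cos φ₂ sin²(Δλ/2) = 0.023093
c = 2·arcsin(√a) = 0.305109 rad = 17.4815°

17.48°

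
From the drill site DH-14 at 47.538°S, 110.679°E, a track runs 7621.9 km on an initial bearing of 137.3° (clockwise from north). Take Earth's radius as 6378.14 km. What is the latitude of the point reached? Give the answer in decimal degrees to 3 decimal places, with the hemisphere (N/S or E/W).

47.077°S

δ = d/R = 7621.9/6378.14 = 1.195004 rad
φ₂ = arcsin(sin φ₁ cos δ + cos φ₁ sin δ cos θ)
   = arcsin(-0.73773·0.36701 + 0.67510·0.93022·-0.73491) = -47.07720°
λ₂ = λ₁ + atan2(sin θ sin δ cos φ₁, cos δ − sin φ₁ sin φ₂) = -137.18932°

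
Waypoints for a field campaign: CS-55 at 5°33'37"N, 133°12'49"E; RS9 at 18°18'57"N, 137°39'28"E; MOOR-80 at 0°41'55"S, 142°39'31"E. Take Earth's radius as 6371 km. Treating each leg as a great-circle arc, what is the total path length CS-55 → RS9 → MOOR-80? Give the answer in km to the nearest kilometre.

3682 km

CS-55: φ = +5.56028°, λ = +133.21361°
RS9: φ = +18.31583°, λ = +137.65778°
MOOR-80: φ = -0.69861°, λ = +142.65861°
CS-55→RS9: c = 0.235148 rad, d = 1498.12 km
RS9→MOOR-80: c = 0.342783 rad, d = 2183.87 km
Total = 1498.12 + 2183.87 = 3681.99 km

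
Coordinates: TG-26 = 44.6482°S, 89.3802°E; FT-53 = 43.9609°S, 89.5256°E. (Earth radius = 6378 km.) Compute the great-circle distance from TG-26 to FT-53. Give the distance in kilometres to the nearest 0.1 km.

77.4 km

Δφ = 0.6873°,  Δλ = 0.1454°
a = sin²(Δφ/2) + cos φ₁ cos φ₂ sin²(Δλ/2) = 0.000037
c = 2·arcsin(√a) = 0.012132 rad = 0.6951°
d = R·c = 6378 × 0.012132 = 77.4 km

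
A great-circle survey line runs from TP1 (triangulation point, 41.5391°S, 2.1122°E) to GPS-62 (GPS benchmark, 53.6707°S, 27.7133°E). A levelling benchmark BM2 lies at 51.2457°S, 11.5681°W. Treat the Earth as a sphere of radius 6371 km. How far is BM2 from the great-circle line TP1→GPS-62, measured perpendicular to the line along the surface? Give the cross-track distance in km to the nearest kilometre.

δ₁₃ = central angle TP1→BM2 = 0.235527 rad  (haversine)
θ₁₃ = bearing TP1→BM2 = 219.378°,  θ₁₂ = bearing TP1→GPS-62 = 134.176°
dₓₜ = R·arcsin(sin δ₁₃ · sin(θ₁₃ − θ₁₂)) = 6371·arcsin(0.23336·sin(85.202°)) = 1495.184 km
|dₓₜ| = 1495.184 km

1495 km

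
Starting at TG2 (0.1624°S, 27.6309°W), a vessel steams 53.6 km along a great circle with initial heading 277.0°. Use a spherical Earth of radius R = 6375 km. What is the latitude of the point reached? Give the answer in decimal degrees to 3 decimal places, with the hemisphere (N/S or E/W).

0.104°S

δ = d/R = 53.6/6375 = 0.008408 rad
φ₂ = arcsin(sin φ₁ cos δ + cos φ₁ sin δ cos θ)
   = arcsin(-0.00283·0.99996 + 1.00000·0.00841·0.12187) = -0.10369°
λ₂ = λ₁ + atan2(sin θ sin δ cos φ₁, cos δ − sin φ₁ sin φ₂) = -28.10904°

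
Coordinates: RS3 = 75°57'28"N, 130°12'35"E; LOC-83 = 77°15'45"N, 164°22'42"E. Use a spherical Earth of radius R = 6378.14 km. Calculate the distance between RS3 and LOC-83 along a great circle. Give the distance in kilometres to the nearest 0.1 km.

RS3: φ = +75.95778°, λ = +130.20972°
LOC-83: φ = +77.26250°, λ = +164.37833°
Δφ = 1.3047°,  Δλ = 34.1686°
a = sin²(Δφ/2) + cos φ₁ cos φ₂ sin²(Δλ/2) = 0.004747
c = 2·arcsin(√a) = 0.137903 rad = 7.9013°
d = R·c = 6378.14 × 0.137903 = 879.6 km

879.6 km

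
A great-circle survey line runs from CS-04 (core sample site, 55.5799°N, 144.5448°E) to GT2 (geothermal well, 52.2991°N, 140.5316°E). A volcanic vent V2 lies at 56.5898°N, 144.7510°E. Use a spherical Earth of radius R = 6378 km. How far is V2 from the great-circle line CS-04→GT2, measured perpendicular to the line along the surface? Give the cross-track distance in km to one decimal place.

δ₁₃ = central angle CS-04→V2 = 0.017740 rad  (haversine)
θ₁₃ = bearing CS-04→V2 = 6.414°,  θ₁₂ = bearing CS-04→GT2 = 217.393°
dₓₜ = R·arcsin(sin δ₁₃ · sin(θ₁₃ − θ₁₂)) = 6378·arcsin(0.01774·sin(-210.980°)) = 58.238 km
|dₓₜ| = 58.238 km

58.2 km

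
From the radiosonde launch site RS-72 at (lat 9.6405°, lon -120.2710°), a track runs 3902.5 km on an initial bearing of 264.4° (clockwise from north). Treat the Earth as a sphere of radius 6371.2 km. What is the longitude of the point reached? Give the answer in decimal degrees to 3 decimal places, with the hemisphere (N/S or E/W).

155.308°W

δ = d/R = 3902.5/6371.2 = 0.612522 rad
φ₂ = arcsin(sin φ₁ cos δ + cos φ₁ sin δ cos θ)
   = arcsin(0.16747·0.81820 + 0.98588·0.57493·-0.09758) = 4.68682°
λ₂ = λ₁ + atan2(sin θ sin δ cos φ₁, cos δ − sin φ₁ sin φ₂) = -155.30823°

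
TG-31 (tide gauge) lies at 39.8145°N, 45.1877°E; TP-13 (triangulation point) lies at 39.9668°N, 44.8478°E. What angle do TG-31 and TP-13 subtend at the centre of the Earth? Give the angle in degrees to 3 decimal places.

0.302°

Δφ = 0.1523°,  Δλ = -0.3399°
a = sin²(Δφ/2) + cos φ₁ cos φ₂ sin²(Δλ/2) = 0.000007
c = 2·arcsin(√a) = 0.005271 rad = 0.3020°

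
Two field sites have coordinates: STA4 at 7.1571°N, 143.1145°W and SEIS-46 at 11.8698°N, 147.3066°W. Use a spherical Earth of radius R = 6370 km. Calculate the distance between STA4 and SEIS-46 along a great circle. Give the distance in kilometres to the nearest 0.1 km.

Δφ = 4.7127°,  Δλ = -4.1921°
a = sin²(Δφ/2) + cos φ₁ cos φ₂ sin²(Δλ/2) = 0.002989
c = 2·arcsin(√a) = 0.109404 rad = 6.2684°
d = R·c = 6370 × 0.109404 = 696.9 km

696.9 km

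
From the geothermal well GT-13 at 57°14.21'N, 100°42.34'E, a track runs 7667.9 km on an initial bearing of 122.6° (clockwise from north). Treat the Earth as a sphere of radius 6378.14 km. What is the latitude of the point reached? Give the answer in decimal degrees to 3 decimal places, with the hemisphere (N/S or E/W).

1.776°N

GT-13: φ = +57.23683°, λ = +100.70567°
δ = d/R = 7667.9/6378.14 = 1.202216 rad
φ₂ = arcsin(sin φ₁ cos δ + cos φ₁ sin δ cos θ)
   = arcsin(0.84091·0.36029 + 0.54117·0.93284·-0.53877) = 1.77593°
λ₂ = λ₁ + atan2(sin θ sin δ cos φ₁, cos δ − sin φ₁ sin φ₂) = 152.54217°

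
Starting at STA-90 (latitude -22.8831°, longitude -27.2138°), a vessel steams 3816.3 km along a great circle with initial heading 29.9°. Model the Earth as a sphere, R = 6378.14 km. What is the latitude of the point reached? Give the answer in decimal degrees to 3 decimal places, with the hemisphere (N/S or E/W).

7.387°N

δ = d/R = 3816.3/6378.14 = 0.598341 rad
φ₂ = arcsin(sin φ₁ cos δ + cos φ₁ sin δ cos θ)
   = arcsin(-0.38885·0.82627 + 0.92130·0.56327·0.86690) = 7.38710°
λ₂ = λ₁ + atan2(sin θ sin δ cos φ₁, cos δ − sin φ₁ sin φ₂) = -10.76645°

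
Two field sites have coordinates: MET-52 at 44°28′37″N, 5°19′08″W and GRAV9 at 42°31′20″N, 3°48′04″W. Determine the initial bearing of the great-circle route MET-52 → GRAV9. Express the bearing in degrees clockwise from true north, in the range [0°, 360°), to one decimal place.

150.1°

MET-52: φ = +44.47694°, λ = -5.31889°
GRAV9: φ = +42.52222°, λ = -3.80111°
Δλ = 1.5178°
y = sin Δλ · cos φ₂ = 0.019521
x = cos φ₁ sin φ₂ − sin φ₁ cos φ₂ cos Δλ = -0.033929
θ = atan2(y, x) = 150.0852° → 150.0852° (mod 360°)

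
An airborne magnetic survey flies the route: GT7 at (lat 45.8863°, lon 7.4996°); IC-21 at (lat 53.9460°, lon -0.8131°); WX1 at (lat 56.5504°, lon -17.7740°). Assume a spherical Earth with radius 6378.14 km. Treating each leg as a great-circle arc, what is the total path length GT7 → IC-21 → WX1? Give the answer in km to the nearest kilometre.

GT7→IC-21: c = 0.168614 rad, d = 1075.44 km
IC-21→WX1: c = 0.174251 rad, d = 1111.40 km
Total = 1075.44 + 1111.40 = 2186.84 km

2187 km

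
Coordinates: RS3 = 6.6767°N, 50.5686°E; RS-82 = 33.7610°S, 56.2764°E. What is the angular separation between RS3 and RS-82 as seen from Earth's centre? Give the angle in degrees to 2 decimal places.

40.80°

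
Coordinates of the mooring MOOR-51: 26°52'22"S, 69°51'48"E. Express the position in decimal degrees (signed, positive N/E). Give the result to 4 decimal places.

-26.8728°, +69.8633°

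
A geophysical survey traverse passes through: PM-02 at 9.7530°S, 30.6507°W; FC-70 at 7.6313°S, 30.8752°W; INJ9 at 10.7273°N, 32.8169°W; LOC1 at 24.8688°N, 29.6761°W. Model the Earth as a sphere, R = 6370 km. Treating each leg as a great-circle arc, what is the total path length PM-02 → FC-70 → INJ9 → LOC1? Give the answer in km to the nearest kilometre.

3896 km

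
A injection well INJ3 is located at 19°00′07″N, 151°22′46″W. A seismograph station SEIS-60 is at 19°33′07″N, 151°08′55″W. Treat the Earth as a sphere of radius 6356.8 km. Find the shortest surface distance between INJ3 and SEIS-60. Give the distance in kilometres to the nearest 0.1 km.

INJ3: φ = +19.00194°, λ = -151.37944°
SEIS-60: φ = +19.55194°, λ = -151.14861°
Δφ = 0.5500°,  Δλ = 0.2308°
a = sin²(Δφ/2) + cos φ₁ cos φ₂ sin²(Δλ/2) = 0.000027
c = 2·arcsin(√a) = 0.010325 rad = 0.5916°
d = R·c = 6356.8 × 0.010325 = 65.6 km

65.6 km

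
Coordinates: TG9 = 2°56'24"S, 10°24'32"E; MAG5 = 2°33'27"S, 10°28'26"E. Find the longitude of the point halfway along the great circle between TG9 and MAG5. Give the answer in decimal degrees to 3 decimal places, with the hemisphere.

TG9: φ = -2.94000°, λ = +10.40889°
MAG5: φ = -2.55750°, λ = +10.47389°
Bx = cos φ₂ cos Δλ = 0.999003,  By = cos φ₂ sin Δλ = 0.001133
φₘ = atan2(sin φ₁ + sin φ₂, √((cos φ₁ + Bx)² + By²)) = -2.74875°
λₘ = λ₁ + atan2(By, cos φ₁ + Bx) = 10.44139°

10.441°E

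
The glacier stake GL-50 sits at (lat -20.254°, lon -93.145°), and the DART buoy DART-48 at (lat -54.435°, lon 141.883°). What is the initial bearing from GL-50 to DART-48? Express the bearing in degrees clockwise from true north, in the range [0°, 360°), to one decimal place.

208.5°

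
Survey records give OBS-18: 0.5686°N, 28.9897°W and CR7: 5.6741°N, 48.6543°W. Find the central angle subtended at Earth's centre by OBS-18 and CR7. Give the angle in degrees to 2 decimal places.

20.28°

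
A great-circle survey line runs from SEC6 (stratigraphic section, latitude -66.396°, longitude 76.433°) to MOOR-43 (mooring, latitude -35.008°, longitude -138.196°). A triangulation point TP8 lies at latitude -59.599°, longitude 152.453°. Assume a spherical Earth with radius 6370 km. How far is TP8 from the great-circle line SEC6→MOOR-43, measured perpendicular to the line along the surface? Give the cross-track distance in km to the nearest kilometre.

δ₁₃ = central angle SEC6→TP8 = 0.574811 rad  (haversine)
θ₁₃ = bearing SEC6→TP8 = 115.415°,  θ₁₂ = bearing SEC6→MOOR-43 = 151.219°
dₓₜ = R·arcsin(sin δ₁₃ · sin(θ₁₃ − θ₁₂)) = 6370·arcsin(0.54368·sin(-35.803°)) = -2061.813 km
|dₓₜ| = 2061.813 km

2062 km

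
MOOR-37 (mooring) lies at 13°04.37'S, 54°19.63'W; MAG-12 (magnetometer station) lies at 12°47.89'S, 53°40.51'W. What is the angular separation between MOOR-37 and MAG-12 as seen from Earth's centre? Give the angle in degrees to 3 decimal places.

MOOR-37: φ = -13.07283°, λ = -54.32717°
MAG-12: φ = -12.79817°, λ = -53.67517°
Δφ = 0.2747°,  Δλ = 0.6520°
a = sin²(Δφ/2) + cos φ₁ cos φ₂ sin²(Δλ/2) = 0.000036
c = 2·arcsin(√a) = 0.012082 rad = 0.6923°

0.692°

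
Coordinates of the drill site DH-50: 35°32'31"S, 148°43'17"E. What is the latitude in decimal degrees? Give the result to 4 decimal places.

35.5419°S

35° + 32′/60 + 31″/3600 = 35 + 0.53333 + 0.00861 = 35.5419°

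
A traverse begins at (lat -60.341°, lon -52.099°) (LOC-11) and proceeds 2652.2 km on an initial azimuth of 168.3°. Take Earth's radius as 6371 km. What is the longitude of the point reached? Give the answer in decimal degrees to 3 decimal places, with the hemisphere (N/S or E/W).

15.013°W

δ = d/R = 2652.2/6371 = 0.416293 rad
φ₂ = arcsin(sin φ₁ cos δ + cos φ₁ sin δ cos θ)
   = arcsin(-0.86899·0.91459 + 0.49484·0.40437·-0.97922) = -82.18427°
λ₂ = λ₁ + atan2(sin θ sin δ cos φ₁, cos δ − sin φ₁ sin φ₂) = -15.01339°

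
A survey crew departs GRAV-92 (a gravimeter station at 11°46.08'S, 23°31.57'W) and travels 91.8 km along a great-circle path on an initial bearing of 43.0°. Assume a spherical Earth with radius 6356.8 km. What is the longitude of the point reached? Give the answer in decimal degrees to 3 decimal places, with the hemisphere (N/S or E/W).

GRAV-92: φ = -11.76800°, λ = -23.52617°
δ = d/R = 91.8/6356.8 = 0.014441 rad
φ₂ = arcsin(sin φ₁ cos δ + cos φ₁ sin δ cos θ)
   = arcsin(-0.20395·0.99990 + 0.97898·0.01444·0.73135) = -11.16229°
λ₂ = λ₁ + atan2(sin θ sin δ cos φ₁, cos δ − sin φ₁ sin φ₂) = -22.95100°

22.951°W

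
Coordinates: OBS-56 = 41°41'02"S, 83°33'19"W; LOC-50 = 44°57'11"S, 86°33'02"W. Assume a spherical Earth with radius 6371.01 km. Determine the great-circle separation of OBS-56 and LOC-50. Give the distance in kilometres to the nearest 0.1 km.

436.8 km

OBS-56: φ = -41.68389°, λ = -83.55528°
LOC-50: φ = -44.95306°, λ = -86.55056°
Δφ = -3.2692°,  Δλ = -2.9953°
a = sin²(Δφ/2) + cos φ₁ cos φ₂ sin²(Δλ/2) = 0.001175
c = 2·arcsin(√a) = 0.068561 rad = 3.9283°
d = R·c = 6371.01 × 0.068561 = 436.8 km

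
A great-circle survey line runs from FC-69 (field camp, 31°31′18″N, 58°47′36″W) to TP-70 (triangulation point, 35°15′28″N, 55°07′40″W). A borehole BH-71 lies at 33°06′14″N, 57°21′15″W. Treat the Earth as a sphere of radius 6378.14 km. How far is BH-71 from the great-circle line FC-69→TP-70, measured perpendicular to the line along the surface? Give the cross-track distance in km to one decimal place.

FC-69: φ = +31.52167°, λ = -58.79333°
TP-70: φ = +35.25778°, λ = -55.12778°
BH-71: φ = +33.10389°, λ = -57.35417°
δ₁₃ = central angle FC-69→BH-71 = 0.034831 rad  (haversine)
θ₁₃ = bearing FC-69→BH-71 = 37.168°,  θ₁₂ = bearing FC-69→TP-70 = 38.329°
dₓₜ = R·arcsin(sin δ₁₃ · sin(θ₁₃ − θ₁₂)) = 6378.14·arcsin(0.03482·sin(-1.161°)) = -4.499 km
|dₓₜ| = 4.499 km

4.5 km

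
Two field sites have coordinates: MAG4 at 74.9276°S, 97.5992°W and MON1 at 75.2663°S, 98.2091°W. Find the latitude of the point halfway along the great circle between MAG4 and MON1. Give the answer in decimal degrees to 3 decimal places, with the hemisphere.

75.097°S

Bx = cos φ₂ cos Δλ = 0.254312,  By = cos φ₂ sin Δλ = -0.002707
φₘ = atan2(sin φ₁ + sin φ₂, √((cos φ₁ + Bx)² + By²)) = -75.09715°
λₘ = λ₁ + atan2(By, cos φ₁ + Bx) = -97.90076°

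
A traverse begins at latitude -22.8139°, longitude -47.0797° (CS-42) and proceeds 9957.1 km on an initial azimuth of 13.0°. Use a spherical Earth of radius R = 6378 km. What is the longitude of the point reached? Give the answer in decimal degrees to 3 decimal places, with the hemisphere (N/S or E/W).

16.891°W

δ = d/R = 9957.1/6378 = 1.561163 rad
φ₂ = arcsin(sin φ₁ cos δ + cos φ₁ sin δ cos θ)
   = arcsin(-0.38774·0.00963 + 0.92177·0.99995·0.97437) = 63.42731°
λ₂ = λ₁ + atan2(sin θ sin δ cos φ₁, cos δ − sin φ₁ sin φ₂) = -16.89107°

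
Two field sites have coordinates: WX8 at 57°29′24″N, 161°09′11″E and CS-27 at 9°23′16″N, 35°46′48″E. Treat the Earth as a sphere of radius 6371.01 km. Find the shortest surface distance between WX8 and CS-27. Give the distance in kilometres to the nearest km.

11092 km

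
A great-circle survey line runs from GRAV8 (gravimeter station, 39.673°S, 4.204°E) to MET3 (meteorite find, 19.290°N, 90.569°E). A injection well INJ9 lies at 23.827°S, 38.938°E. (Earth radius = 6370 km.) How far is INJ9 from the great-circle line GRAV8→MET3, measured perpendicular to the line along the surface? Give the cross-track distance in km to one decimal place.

43.5 km

δ₁₃ = central angle GRAV8→INJ9 = 0.579872 rad  (haversine)
θ₁₃ = bearing GRAV8→INJ9 = 72.036°,  θ₁₂ = bearing GRAV8→MET3 = 72.751°
dₓₜ = R·arcsin(sin δ₁₃ · sin(θ₁₃ − θ₁₂)) = 6370·arcsin(0.54792·sin(-0.715°)) = -43.542 km
|dₓₜ| = 43.542 km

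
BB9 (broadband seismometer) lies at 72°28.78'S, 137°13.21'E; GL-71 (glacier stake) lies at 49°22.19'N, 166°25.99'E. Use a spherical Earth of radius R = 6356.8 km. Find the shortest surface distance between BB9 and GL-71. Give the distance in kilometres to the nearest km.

13707 km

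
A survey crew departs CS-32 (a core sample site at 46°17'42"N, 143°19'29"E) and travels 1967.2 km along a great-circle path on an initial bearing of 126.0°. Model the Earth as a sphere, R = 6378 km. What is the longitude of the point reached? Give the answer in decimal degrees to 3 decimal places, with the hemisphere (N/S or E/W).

CS-32: φ = +46.29500°, λ = +143.32472°
δ = d/R = 1967.2/6378 = 0.308435 rad
φ₂ = arcsin(sin φ₁ cos δ + cos φ₁ sin δ cos θ)
   = arcsin(0.72291·0.95281 + 0.69095·0.30357·-0.58779) = 34.43739°
λ₂ = λ₁ + atan2(sin θ sin δ cos φ₁, cos δ − sin φ₁ sin φ₂) = 160.64898°

160.649°E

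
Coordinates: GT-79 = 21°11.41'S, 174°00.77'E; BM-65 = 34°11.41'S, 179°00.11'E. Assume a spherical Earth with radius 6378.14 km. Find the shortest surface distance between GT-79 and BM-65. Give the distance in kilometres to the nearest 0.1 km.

1527.8 km

GT-79: φ = -21.19017°, λ = +174.01283°
BM-65: φ = -34.19017°, λ = +179.00183°
Δφ = -13.0000°,  Δλ = 4.9890°
a = sin²(Δφ/2) + cos φ₁ cos φ₂ sin²(Δλ/2) = 0.014276
c = 2·arcsin(√a) = 0.239536 rad = 13.7244°
d = R·c = 6378.14 × 0.239536 = 1527.8 km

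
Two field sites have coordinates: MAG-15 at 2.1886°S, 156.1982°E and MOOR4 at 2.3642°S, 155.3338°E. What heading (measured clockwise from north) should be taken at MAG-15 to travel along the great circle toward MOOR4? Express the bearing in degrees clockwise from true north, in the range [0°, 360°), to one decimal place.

Δλ = -0.8644°
y = sin Δλ · cos φ₂ = -0.015073
x = cos φ₁ sin φ₂ − sin φ₁ cos φ₂ cos Δλ = -0.003069
θ = atan2(y, x) = -101.5090° → 258.4910° (mod 360°)

258.5°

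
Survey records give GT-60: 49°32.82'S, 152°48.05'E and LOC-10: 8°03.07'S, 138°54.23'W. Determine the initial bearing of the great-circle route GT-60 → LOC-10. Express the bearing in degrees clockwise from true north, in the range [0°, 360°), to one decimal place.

GT-60: φ = -49.54700°, λ = +152.80083°
LOC-10: φ = -8.05117°, λ = -138.90383°
Δλ = 68.2953°
y = sin Δλ · cos φ₂ = 0.919945
x = cos φ₁ sin φ₂ − sin φ₁ cos φ₂ cos Δλ = 0.187766
θ = atan2(y, x) = 78.4641° → 78.4641° (mod 360°)

78.5°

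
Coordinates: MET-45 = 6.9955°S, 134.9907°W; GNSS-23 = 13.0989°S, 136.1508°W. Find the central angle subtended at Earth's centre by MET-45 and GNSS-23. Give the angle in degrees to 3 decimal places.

Δφ = -6.1034°,  Δλ = -1.1601°
a = sin²(Δφ/2) + cos φ₁ cos φ₂ sin²(Δλ/2) = 0.002933
c = 2·arcsin(√a) = 0.108372 rad = 6.2093°

6.209°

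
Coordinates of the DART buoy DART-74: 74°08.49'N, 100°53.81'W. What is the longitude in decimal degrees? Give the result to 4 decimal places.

100° + 53.81′/60 = 100 + 0.89683 = 100.8968°

100.8968°W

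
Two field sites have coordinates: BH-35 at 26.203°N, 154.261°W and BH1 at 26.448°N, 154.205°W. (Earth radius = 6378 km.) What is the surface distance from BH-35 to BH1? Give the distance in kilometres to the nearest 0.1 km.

27.8 km

Δφ = 0.2450°,  Δλ = 0.0560°
a = sin²(Δφ/2) + cos φ₁ cos φ₂ sin²(Δλ/2) = 0.000005
c = 2·arcsin(√a) = 0.004365 rad = 0.2501°
d = R·c = 6378 × 0.004365 = 27.8 km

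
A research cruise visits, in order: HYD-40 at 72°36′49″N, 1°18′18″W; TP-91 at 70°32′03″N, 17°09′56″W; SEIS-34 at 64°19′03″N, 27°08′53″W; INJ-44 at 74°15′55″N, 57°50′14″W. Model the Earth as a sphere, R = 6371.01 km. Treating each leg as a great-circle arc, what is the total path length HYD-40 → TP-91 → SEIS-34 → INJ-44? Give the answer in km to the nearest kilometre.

3014 km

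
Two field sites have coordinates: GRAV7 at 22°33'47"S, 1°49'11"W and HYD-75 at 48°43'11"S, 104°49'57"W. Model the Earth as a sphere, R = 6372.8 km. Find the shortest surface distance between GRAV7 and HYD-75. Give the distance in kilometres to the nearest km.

GRAV7: φ = -22.56306°, λ = -1.81972°
HYD-75: φ = -48.71972°, λ = -104.83250°
Δφ = -26.1567°,  Δλ = -103.0128°
a = sin²(Δφ/2) + cos φ₁ cos φ₂ sin²(Δλ/2) = 0.424418
c = 2·arcsin(√a) = 1.419050 rad = 81.3056°
d = R·c = 6372.8 × 1.419050 = 9043.3 km

9043 km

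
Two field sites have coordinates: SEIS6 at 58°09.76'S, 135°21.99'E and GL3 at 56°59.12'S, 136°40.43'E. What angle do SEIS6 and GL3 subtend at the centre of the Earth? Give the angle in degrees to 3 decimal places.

SEIS6: φ = -58.16267°, λ = +135.36650°
GL3: φ = -56.98533°, λ = +136.67383°
Δφ = 1.1773°,  Δλ = 1.3073°
a = sin²(Δφ/2) + cos φ₁ cos φ₂ sin²(Δλ/2) = 0.000143
c = 2·arcsin(√a) = 0.023914 rad = 1.3702°

1.370°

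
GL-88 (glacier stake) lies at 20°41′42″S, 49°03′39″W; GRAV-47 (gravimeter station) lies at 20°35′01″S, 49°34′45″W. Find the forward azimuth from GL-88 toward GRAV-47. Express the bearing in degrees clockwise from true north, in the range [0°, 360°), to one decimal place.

282.8°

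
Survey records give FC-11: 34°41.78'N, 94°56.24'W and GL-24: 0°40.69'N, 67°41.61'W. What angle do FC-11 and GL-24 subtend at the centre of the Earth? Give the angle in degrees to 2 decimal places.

42.47°

FC-11: φ = +34.69633°, λ = -94.93733°
GL-24: φ = +0.67817°, λ = -67.69350°
Δφ = -34.0182°,  Δλ = 27.2438°
a = sin²(Δφ/2) + cos φ₁ cos φ₂ sin²(Δλ/2) = 0.131170
c = 2·arcsin(√a) = 0.741200 rad = 42.4676°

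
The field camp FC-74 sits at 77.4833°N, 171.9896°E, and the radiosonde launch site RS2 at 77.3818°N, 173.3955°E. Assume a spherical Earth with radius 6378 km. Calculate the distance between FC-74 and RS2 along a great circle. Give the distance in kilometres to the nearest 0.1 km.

Δφ = -0.1015°,  Δλ = 1.4059°
a = sin²(Δφ/2) + cos φ₁ cos φ₂ sin²(Δλ/2) = 0.000008
c = 2·arcsin(√a) = 0.005625 rad = 0.3223°
d = R·c = 6378 × 0.005625 = 35.9 km

35.9 km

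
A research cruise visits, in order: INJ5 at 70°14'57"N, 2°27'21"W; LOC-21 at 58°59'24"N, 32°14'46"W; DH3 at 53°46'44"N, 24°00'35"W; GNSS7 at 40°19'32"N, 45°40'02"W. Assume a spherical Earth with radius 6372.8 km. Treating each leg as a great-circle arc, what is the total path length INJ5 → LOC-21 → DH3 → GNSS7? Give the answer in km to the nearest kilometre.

4833 km

INJ5: φ = +70.24917°, λ = -2.45583°
LOC-21: φ = +58.99000°, λ = -32.24611°
DH3: φ = +53.77889°, λ = -24.00972°
GNSS7: φ = +40.32556°, λ = -45.66722°
INJ5→LOC-21: c = 0.291733 rad, d = 1859.15 km
LOC-21→DH3: c = 0.120682 rad, d = 769.08 km
DH3→GNSS7: c = 0.345938 rad, d = 2204.59 km
Total = 1859.15 + 769.08 + 2204.59 = 4832.83 km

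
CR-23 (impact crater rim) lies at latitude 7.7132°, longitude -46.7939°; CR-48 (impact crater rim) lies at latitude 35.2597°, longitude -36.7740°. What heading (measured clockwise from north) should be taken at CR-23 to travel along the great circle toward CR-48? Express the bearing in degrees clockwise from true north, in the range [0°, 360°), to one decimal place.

Δλ = 10.0199°
y = sin Δλ · cos φ₂ = 0.142071
x = cos φ₁ sin φ₂ − sin φ₁ cos φ₂ cos Δλ = 0.464140
θ = atan2(y, x) = 17.0191° → 17.0191° (mod 360°)

17.0°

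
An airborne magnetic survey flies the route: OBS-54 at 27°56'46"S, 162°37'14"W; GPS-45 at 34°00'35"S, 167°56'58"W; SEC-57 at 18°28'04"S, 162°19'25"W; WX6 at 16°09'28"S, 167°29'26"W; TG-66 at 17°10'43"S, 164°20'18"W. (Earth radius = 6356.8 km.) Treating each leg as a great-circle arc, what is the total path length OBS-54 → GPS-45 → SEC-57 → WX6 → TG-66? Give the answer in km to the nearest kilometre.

3612 km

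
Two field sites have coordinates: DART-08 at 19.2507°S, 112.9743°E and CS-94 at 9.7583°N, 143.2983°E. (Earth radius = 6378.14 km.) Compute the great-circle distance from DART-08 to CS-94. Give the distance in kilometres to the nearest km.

4636 km

Δφ = 29.0090°,  Δλ = 30.3240°
a = sin²(Δφ/2) + cos φ₁ cos φ₂ sin²(Δλ/2) = 0.126377
c = 2·arcsin(√a) = 0.726887 rad = 41.6476°
d = R·c = 6378.14 × 0.726887 = 4636.2 km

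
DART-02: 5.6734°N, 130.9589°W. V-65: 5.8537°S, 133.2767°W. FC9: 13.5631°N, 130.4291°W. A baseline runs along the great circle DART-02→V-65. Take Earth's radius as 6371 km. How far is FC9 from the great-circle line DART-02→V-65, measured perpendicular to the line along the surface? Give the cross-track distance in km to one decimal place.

δ₁₃ = central angle DART-02→FC9 = 0.138002 rad  (haversine)
θ₁₃ = bearing DART-02→FC9 = 3.746°,  θ₁₂ = bearing DART-02→V-65 = 191.387°
dₓₜ = R·arcsin(sin δ₁₃ · sin(θ₁₃ − θ₁₂)) = 6371·arcsin(0.13756·sin(-187.641°)) = 116.540 km
|dₓₜ| = 116.540 km

116.5 km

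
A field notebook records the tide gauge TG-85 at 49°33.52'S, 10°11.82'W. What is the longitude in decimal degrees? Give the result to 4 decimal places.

10.1970°W

10° + 11.82′/60 = 10 + 0.19700 = 10.1970°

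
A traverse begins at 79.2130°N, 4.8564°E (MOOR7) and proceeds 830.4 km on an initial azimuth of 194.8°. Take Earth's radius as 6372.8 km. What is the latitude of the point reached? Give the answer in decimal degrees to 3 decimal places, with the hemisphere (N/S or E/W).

δ = d/R = 830.4/6372.8 = 0.130304 rad
φ₂ = arcsin(sin φ₁ cos δ + cos φ₁ sin δ cos θ)
   = arcsin(0.98233·0.99152 + 0.18716·0.12994·-0.96682) = 71.89531°
λ₂ = λ₁ + atan2(sin θ sin δ cos φ₁, cos δ − sin φ₁ sin φ₂) = -1.27502°

71.895°N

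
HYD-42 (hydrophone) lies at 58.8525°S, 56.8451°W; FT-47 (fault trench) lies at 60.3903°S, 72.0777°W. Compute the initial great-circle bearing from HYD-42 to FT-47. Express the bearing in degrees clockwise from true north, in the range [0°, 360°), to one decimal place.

Δλ = -15.2326°
y = sin Δλ · cos φ₂ = -0.129816
x = cos φ₁ sin φ₂ − sin φ₁ cos φ₂ cos Δλ = -0.041693
θ = atan2(y, x) = -107.8053° → 252.1947° (mod 360°)

252.2°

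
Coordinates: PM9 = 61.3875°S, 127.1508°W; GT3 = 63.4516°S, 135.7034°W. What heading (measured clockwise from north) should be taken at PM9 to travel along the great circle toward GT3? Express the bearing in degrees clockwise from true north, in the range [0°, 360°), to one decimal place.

238.7°

Δλ = -8.5526°
y = sin Δλ · cos φ₂ = -0.066470
x = cos φ₁ sin φ₂ − sin φ₁ cos φ₂ cos Δλ = -0.040381
θ = atan2(y, x) = -121.2790° → 238.7210° (mod 360°)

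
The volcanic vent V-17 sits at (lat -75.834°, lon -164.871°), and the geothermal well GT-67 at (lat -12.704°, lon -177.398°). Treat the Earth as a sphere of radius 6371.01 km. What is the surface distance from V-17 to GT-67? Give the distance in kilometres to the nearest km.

Δφ = 63.1300°,  Δλ = -12.5270°
a = sin²(Δφ/2) + cos φ₁ cos φ₂ sin²(Δλ/2) = 0.276858
c = 2·arcsin(√a) = 1.108188 rad = 63.4945°
d = R·c = 6371.01 × 1.108188 = 7060.3 km

7060 km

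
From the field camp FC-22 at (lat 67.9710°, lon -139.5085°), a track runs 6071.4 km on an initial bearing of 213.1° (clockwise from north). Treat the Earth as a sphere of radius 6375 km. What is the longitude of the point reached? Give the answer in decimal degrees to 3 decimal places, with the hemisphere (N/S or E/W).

167.135°W

δ = d/R = 6071.4/6375 = 0.952376 rad
φ₂ = arcsin(sin φ₁ cos δ + cos φ₁ sin δ cos θ)
   = arcsin(0.92699·0.57975 + 0.37508·0.81480·-0.83772) = 16.34426°
λ₂ = λ₁ + atan2(sin θ sin δ cos φ₁, cos δ − sin φ₁ sin φ₂) = -167.13465°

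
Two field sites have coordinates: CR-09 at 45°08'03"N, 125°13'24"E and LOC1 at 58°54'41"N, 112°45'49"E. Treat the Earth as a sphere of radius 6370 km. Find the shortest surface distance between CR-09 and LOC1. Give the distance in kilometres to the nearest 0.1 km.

1746.5 km

CR-09: φ = +45.13417°, λ = +125.22333°
LOC1: φ = +58.91139°, λ = +112.76361°
Δφ = 13.7772°,  Δλ = -12.4597°
a = sin²(Δφ/2) + cos φ₁ cos φ₂ sin²(Δλ/2) = 0.018675
c = 2·arcsin(√a) = 0.274172 rad = 15.7089°
d = R·c = 6370 × 0.274172 = 1746.5 km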